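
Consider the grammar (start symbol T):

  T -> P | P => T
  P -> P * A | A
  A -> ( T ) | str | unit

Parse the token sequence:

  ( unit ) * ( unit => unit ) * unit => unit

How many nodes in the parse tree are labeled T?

5

[T [P [P [P [A ( [T [P [A unit]]] )]] * [A ( [T [P [A unit]] => [T [P [A unit]]]] )]] * [A unit]] => [T [P [A unit]]]]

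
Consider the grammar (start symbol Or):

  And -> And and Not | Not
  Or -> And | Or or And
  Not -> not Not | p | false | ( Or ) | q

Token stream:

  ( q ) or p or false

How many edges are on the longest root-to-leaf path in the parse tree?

[Or [Or [Or [And [Not ( [Or [And [Not q]]] )]]] or [And [Not p]]] or [And [Not false]]]

8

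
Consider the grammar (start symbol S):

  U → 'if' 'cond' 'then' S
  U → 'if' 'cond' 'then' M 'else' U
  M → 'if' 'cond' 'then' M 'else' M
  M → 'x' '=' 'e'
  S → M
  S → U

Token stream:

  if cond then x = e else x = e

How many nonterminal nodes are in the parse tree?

4

[S [M if cond then [M x = e] else [M x = e]]]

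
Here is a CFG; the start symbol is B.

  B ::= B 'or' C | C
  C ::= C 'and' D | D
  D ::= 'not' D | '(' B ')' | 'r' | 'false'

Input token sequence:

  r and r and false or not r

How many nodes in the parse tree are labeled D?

5

[B [B [C [C [C [D r]] and [D r]] and [D false]]] or [C [D not [D r]]]]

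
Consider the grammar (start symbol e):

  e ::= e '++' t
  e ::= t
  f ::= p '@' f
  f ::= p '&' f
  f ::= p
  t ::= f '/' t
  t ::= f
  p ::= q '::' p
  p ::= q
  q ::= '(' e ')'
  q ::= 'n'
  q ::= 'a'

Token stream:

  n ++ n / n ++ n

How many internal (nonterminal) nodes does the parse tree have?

19

[e [e [e [t [f [p [q n]]]]] ++ [t [f [p [q n]]] / [t [f [p [q n]]]]]] ++ [t [f [p [q n]]]]]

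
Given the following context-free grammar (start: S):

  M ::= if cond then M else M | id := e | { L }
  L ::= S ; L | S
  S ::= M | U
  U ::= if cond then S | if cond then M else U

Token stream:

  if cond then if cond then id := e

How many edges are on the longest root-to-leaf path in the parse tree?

6

[S [U if cond then [S [U if cond then [S [M id := e]]]]]]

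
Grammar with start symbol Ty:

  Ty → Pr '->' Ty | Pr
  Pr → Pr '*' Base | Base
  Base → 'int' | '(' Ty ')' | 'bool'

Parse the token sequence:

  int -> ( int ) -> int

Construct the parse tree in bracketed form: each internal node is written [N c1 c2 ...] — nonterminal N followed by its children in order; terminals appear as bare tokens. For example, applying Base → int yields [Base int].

[Ty [Pr [Base int]] -> [Ty [Pr [Base ( [Ty [Pr [Base int]]] )]] -> [Ty [Pr [Base int]]]]]

Ty
Pr -> Ty
Base -> Ty
int -> Ty
int -> Pr -> Ty
int -> Base -> Ty
int -> ( Ty ) -> Ty
int -> ( Pr ) -> Ty
int -> ( Base ) -> Ty
int -> ( int ) -> Ty
int -> ( int ) -> Pr
int -> ( int ) -> Base
int -> ( int ) -> int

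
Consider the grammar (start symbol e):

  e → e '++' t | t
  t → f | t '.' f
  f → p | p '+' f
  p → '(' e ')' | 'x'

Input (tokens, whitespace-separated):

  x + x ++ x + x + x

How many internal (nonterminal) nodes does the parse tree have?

14

[e [e [t [f [p x] + [f [p x]]]]] ++ [t [f [p x] + [f [p x] + [f [p x]]]]]]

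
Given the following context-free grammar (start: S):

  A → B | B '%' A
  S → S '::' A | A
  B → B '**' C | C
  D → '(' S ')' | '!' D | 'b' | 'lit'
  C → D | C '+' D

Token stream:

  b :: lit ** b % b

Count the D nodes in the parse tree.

[S [S [A [B [C [D b]]]]] :: [A [B [B [C [D lit]]] ** [C [D b]]] % [A [B [C [D b]]]]]]

4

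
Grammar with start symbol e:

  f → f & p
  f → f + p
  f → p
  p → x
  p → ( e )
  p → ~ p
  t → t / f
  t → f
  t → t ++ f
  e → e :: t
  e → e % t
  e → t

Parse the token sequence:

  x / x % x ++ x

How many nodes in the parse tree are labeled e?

[e [e [t [t [f [p x]]] / [f [p x]]]] % [t [t [f [p x]]] ++ [f [p x]]]]

2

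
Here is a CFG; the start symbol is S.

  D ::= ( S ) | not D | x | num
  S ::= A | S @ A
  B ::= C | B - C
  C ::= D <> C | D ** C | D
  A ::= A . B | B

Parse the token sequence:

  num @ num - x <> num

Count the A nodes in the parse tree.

2

[S [S [A [B [C [D num]]]]] @ [A [B [B [C [D num]]] - [C [D x] <> [C [D num]]]]]]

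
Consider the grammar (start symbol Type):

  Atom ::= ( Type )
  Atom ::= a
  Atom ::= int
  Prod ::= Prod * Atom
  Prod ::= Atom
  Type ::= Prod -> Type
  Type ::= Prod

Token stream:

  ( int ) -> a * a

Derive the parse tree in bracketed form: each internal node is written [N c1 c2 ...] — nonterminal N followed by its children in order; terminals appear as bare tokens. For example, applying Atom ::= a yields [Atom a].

Type
Prod -> Type
Atom -> Type
( Type ) -> Type
( Prod ) -> Type
( Atom ) -> Type
( int ) -> Type
( int ) -> Prod
( int ) -> Prod * Atom
( int ) -> Atom * Atom
( int ) -> a * Atom
( int ) -> a * a

[Type [Prod [Atom ( [Type [Prod [Atom int]]] )]] -> [Type [Prod [Prod [Atom a]] * [Atom a]]]]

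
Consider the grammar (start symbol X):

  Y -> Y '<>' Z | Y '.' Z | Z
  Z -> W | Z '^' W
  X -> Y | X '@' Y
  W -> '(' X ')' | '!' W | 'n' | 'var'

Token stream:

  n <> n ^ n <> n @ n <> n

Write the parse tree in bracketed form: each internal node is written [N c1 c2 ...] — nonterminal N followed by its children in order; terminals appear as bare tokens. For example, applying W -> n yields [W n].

[X [X [Y [Y [Y [Z [W n]]] <> [Z [Z [W n]] ^ [W n]]] <> [Z [W n]]]] @ [Y [Y [Z [W n]]] <> [Z [W n]]]]

X
X @ Y
Y @ Y
Y <> Z @ Y
Y <> Z <> Z @ Y
Z <> Z <> Z @ Y
W <> Z <> Z @ Y
n <> Z <> Z @ Y
n <> Z ^ W <> Z @ Y
n <> W ^ W <> Z @ Y
n <> n ^ W <> Z @ Y
n <> n ^ n <> Z @ Y
n <> n ^ n <> W @ Y
n <> n ^ n <> n @ Y
n <> n ^ n <> n @ Y <> Z
n <> n ^ n <> n @ Z <> Z
n <> n ^ n <> n @ W <> Z
n <> n ^ n <> n @ n <> Z
n <> n ^ n <> n @ n <> W
n <> n ^ n <> n @ n <> n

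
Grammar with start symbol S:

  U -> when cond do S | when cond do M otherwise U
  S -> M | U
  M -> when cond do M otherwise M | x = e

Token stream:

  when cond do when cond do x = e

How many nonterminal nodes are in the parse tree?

6

[S [U when cond do [S [U when cond do [S [M x = e]]]]]]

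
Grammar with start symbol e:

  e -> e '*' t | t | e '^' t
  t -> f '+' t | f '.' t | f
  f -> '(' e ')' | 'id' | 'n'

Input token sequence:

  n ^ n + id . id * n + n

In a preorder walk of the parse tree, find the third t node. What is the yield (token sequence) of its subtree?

[e [e [e [t [f n]]] ^ [t [f n] + [t [f id] . [t [f id]]]]] * [t [f n] + [t [f n]]]]

id . id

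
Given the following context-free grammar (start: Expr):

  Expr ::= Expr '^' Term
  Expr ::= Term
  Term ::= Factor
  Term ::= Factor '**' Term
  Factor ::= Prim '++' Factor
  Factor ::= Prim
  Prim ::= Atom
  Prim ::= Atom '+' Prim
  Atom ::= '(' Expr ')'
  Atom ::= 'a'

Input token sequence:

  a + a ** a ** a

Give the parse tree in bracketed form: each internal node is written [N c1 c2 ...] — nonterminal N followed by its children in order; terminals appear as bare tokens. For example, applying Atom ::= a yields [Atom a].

[Expr [Term [Factor [Prim [Atom a] + [Prim [Atom a]]]] ** [Term [Factor [Prim [Atom a]]] ** [Term [Factor [Prim [Atom a]]]]]]]

Expr
Term
Factor ** Term
Prim ** Term
Atom + Prim ** Term
a + Prim ** Term
a + Atom ** Term
a + a ** Term
a + a ** Factor ** Term
a + a ** Prim ** Term
a + a ** Atom ** Term
a + a ** a ** Term
a + a ** a ** Factor
a + a ** a ** Prim
a + a ** a ** Atom
a + a ** a ** a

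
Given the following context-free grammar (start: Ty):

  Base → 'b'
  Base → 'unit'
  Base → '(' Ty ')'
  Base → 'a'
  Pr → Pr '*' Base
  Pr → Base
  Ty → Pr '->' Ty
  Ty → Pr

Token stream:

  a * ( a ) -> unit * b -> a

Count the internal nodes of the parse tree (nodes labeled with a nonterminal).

16

[Ty [Pr [Pr [Base a]] * [Base ( [Ty [Pr [Base a]]] )]] -> [Ty [Pr [Pr [Base unit]] * [Base b]] -> [Ty [Pr [Base a]]]]]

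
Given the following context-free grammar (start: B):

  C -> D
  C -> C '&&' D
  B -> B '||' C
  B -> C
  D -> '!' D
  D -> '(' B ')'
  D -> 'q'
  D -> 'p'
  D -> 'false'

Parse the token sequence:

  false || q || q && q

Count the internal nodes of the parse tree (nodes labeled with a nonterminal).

[B [B [B [C [D false]]] || [C [D q]]] || [C [C [D q]] && [D q]]]

11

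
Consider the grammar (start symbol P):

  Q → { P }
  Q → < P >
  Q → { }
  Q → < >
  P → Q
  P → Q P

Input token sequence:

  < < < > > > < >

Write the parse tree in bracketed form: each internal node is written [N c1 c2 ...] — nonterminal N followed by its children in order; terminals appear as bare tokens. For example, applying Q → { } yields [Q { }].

P
Q P
< P > P
< Q > P
< < P > > P
< < Q > > P
< < < > > > P
< < < > > > Q
< < < > > > < >

[P [Q < [P [Q < [P [Q < >]] >]] >] [P [Q < >]]]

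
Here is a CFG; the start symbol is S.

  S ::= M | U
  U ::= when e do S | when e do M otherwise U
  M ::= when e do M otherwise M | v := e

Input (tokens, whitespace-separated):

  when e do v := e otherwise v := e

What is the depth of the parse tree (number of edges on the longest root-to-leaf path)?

[S [M when e do [M v := e] otherwise [M v := e]]]

3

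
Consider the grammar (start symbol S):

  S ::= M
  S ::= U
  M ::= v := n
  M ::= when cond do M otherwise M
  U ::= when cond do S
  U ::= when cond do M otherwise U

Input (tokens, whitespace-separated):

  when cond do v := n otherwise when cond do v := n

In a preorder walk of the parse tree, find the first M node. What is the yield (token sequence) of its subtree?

[S [U when cond do [M v := n] otherwise [U when cond do [S [M v := n]]]]]

v := n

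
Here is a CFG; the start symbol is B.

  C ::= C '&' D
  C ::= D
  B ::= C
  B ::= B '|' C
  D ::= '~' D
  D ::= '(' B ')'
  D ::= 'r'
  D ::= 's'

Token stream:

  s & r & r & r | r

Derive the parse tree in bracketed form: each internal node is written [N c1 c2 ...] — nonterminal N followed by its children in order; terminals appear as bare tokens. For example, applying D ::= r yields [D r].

[B [B [C [C [C [C [D s]] & [D r]] & [D r]] & [D r]]] | [C [D r]]]

B
B | C
C | C
C & D | C
C & D & D | C
C & D & D & D | C
D & D & D & D | C
s & D & D & D | C
s & r & D & D | C
s & r & r & D | C
s & r & r & r | C
s & r & r & r | D
s & r & r & r | r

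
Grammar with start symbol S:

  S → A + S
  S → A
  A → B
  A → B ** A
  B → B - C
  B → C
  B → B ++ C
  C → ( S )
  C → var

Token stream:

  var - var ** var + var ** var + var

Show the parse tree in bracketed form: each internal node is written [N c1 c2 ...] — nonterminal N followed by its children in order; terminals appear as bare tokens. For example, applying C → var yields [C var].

S
A + S
B ** A + S
B - C ** A + S
C - C ** A + S
var - C ** A + S
var - var ** A + S
var - var ** B + S
var - var ** C + S
var - var ** var + S
var - var ** var + A + S
var - var ** var + B ** A + S
var - var ** var + C ** A + S
var - var ** var + var ** A + S
var - var ** var + var ** B + S
var - var ** var + var ** C + S
var - var ** var + var ** var + S
var - var ** var + var ** var + A
var - var ** var + var ** var + B
var - var ** var + var ** var + C
var - var ** var + var ** var + var

[S [A [B [B [C var]] - [C var]] ** [A [B [C var]]]] + [S [A [B [C var]] ** [A [B [C var]]]] + [S [A [B [C var]]]]]]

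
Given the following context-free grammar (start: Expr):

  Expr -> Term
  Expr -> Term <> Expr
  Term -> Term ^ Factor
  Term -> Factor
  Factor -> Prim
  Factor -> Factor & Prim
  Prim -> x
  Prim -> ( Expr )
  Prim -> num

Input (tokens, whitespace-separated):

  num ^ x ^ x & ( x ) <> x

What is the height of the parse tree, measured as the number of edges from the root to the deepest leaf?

8

[Expr [Term [Term [Term [Factor [Prim num]]] ^ [Factor [Prim x]]] ^ [Factor [Factor [Prim x]] & [Prim ( [Expr [Term [Factor [Prim x]]]] )]]] <> [Expr [Term [Factor [Prim x]]]]]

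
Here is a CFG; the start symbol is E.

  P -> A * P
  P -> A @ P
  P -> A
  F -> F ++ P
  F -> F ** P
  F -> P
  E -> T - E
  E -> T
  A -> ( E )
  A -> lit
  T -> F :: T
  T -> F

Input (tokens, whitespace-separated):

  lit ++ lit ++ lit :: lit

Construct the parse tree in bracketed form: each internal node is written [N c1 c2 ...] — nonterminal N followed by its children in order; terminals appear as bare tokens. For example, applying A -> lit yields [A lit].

E
T
F :: T
F ++ P :: T
F ++ P ++ P :: T
P ++ P ++ P :: T
A ++ P ++ P :: T
lit ++ P ++ P :: T
lit ++ A ++ P :: T
lit ++ lit ++ P :: T
lit ++ lit ++ A :: T
lit ++ lit ++ lit :: T
lit ++ lit ++ lit :: F
lit ++ lit ++ lit :: P
lit ++ lit ++ lit :: A
lit ++ lit ++ lit :: lit

[E [T [F [F [F [P [A lit]]] ++ [P [A lit]]] ++ [P [A lit]]] :: [T [F [P [A lit]]]]]]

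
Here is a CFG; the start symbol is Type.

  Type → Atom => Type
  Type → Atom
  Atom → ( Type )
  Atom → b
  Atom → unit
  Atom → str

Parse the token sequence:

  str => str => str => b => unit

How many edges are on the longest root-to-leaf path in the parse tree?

6

[Type [Atom str] => [Type [Atom str] => [Type [Atom str] => [Type [Atom b] => [Type [Atom unit]]]]]]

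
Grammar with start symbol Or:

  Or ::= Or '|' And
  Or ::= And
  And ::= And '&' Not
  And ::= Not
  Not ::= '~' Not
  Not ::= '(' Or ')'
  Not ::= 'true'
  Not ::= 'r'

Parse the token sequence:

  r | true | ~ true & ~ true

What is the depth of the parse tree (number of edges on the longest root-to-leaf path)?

5

[Or [Or [Or [And [Not r]]] | [And [Not true]]] | [And [And [Not ~ [Not true]]] & [Not ~ [Not true]]]]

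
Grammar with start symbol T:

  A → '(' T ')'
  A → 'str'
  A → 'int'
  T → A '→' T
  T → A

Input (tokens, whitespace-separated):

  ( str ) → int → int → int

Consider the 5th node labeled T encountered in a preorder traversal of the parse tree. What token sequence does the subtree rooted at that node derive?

int

[T [A ( [T [A str]] )] → [T [A int] → [T [A int] → [T [A int]]]]]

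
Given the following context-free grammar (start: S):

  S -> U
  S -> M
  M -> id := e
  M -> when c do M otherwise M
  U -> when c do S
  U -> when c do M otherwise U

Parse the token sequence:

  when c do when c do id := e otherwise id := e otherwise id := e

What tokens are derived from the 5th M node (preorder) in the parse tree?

id := e

[S [M when c do [M when c do [M id := e] otherwise [M id := e]] otherwise [M id := e]]]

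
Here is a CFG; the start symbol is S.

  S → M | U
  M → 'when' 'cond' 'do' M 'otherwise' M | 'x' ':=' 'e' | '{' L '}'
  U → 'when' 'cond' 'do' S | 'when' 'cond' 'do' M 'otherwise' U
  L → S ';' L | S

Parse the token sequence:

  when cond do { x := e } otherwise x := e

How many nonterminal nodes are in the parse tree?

7

[S [M when cond do [M { [L [S [M x := e]]] }] otherwise [M x := e]]]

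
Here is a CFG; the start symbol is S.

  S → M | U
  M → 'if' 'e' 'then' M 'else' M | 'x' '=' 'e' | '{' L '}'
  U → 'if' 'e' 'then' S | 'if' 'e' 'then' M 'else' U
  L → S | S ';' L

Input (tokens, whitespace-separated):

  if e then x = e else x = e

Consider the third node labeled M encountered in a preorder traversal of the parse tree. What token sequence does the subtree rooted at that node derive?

[S [M if e then [M x = e] else [M x = e]]]

x = e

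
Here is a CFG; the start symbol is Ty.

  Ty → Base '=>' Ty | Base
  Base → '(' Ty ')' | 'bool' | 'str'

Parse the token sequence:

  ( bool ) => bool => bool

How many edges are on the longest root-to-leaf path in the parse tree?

[Ty [Base ( [Ty [Base bool]] )] => [Ty [Base bool] => [Ty [Base bool]]]]

4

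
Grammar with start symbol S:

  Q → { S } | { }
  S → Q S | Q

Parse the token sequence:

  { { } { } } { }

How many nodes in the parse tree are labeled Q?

[S [Q { [S [Q { }] [S [Q { }]]] }] [S [Q { }]]]

4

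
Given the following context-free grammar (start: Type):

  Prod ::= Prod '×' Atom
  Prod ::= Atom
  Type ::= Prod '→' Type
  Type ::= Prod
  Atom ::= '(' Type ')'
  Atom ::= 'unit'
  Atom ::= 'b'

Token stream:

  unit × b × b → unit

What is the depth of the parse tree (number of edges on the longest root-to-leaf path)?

[Type [Prod [Prod [Prod [Atom unit]] × [Atom b]] × [Atom b]] → [Type [Prod [Atom unit]]]]

5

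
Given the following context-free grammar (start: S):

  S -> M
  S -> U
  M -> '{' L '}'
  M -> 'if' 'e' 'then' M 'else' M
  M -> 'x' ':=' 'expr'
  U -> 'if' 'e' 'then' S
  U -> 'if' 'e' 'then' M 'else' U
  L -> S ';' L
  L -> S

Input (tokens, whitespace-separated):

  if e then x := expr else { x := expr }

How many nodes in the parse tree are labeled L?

[S [M if e then [M x := expr] else [M { [L [S [M x := expr]]] }]]]

1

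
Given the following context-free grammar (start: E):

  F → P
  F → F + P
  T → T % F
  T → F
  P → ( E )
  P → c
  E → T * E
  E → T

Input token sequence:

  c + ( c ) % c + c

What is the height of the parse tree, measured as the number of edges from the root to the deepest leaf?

[E [T [T [F [F [P c]] + [P ( [E [T [F [P c]]]] )]]] % [F [F [P c]] + [P c]]]]

9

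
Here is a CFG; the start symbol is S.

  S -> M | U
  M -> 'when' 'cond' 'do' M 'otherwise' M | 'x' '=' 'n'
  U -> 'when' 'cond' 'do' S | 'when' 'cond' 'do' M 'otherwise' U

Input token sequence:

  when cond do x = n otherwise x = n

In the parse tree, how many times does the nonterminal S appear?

[S [M when cond do [M x = n] otherwise [M x = n]]]

1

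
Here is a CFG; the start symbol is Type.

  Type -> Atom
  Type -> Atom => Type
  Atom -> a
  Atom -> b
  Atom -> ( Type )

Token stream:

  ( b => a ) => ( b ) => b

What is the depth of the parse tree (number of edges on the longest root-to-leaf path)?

[Type [Atom ( [Type [Atom b] => [Type [Atom a]]] )] => [Type [Atom ( [Type [Atom b]] )] => [Type [Atom b]]]]

5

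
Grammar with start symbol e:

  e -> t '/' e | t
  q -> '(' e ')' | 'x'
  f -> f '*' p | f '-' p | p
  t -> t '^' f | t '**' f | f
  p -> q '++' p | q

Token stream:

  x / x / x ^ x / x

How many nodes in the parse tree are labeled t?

[e [t [f [p [q x]]]] / [e [t [f [p [q x]]]] / [e [t [t [f [p [q x]]]] ^ [f [p [q x]]]] / [e [t [f [p [q x]]]]]]]]

5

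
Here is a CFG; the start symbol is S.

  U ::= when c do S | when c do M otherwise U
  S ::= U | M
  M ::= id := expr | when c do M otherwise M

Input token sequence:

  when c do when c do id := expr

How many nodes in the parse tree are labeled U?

[S [U when c do [S [U when c do [S [M id := expr]]]]]]

2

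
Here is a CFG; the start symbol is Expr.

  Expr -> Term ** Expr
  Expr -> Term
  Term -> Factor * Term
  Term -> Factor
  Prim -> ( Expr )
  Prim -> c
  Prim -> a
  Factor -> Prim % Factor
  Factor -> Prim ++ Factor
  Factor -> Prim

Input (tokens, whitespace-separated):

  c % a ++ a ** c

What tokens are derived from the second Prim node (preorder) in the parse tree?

[Expr [Term [Factor [Prim c] % [Factor [Prim a] ++ [Factor [Prim a]]]]] ** [Expr [Term [Factor [Prim c]]]]]

a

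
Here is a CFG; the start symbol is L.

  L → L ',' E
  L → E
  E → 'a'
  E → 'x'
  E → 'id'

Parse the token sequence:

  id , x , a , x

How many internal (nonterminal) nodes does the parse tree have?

8

[L [L [L [L [E id]] , [E x]] , [E a]] , [E x]]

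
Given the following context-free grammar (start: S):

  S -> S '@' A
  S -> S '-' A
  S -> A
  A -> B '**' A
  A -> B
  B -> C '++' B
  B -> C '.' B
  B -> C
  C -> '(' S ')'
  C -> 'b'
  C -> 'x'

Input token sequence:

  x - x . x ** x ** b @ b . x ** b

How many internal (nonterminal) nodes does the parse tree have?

25

[S [S [S [A [B [C x]]]] - [A [B [C x] . [B [C x]]] ** [A [B [C x]] ** [A [B [C b]]]]]] @ [A [B [C b] . [B [C x]]] ** [A [B [C b]]]]]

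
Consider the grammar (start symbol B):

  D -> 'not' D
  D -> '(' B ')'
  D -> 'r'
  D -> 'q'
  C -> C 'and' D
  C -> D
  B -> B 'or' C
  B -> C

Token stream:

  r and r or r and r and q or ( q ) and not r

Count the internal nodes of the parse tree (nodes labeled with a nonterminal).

[B [B [B [C [C [D r]] and [D r]]] or [C [C [C [D r]] and [D r]] and [D q]]] or [C [C [D ( [B [C [D q]]] )]] and [D not [D r]]]]

21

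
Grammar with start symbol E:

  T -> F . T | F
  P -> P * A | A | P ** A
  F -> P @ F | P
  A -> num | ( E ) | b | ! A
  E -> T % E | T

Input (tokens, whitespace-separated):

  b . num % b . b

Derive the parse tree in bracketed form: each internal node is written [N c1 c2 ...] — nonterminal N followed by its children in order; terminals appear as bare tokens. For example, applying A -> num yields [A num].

E
T % E
F . T % E
P . T % E
A . T % E
b . T % E
b . F % E
b . P % E
b . A % E
b . num % E
b . num % T
b . num % F . T
b . num % P . T
b . num % A . T
b . num % b . T
b . num % b . F
b . num % b . P
b . num % b . A
b . num % b . b

[E [T [F [P [A b]]] . [T [F [P [A num]]]]] % [E [T [F [P [A b]]] . [T [F [P [A b]]]]]]]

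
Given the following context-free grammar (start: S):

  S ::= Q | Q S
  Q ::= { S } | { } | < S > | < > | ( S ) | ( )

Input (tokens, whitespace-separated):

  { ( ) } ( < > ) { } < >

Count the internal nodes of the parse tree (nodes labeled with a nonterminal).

[S [Q { [S [Q ( )]] }] [S [Q ( [S [Q < >]] )] [S [Q { }] [S [Q < >]]]]]

12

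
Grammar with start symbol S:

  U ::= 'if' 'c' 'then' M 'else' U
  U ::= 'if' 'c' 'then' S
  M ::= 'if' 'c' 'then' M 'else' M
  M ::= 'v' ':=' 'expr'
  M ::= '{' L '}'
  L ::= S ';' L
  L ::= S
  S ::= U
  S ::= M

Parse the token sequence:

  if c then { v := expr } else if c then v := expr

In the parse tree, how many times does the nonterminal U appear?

[S [U if c then [M { [L [S [M v := expr]]] }] else [U if c then [S [M v := expr]]]]]

2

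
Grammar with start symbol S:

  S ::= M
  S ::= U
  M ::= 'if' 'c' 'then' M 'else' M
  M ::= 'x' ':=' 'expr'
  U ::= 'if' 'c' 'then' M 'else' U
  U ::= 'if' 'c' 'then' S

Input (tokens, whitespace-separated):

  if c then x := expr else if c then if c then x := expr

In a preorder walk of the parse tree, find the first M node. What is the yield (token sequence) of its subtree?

[S [U if c then [M x := expr] else [U if c then [S [U if c then [S [M x := expr]]]]]]]

x := expr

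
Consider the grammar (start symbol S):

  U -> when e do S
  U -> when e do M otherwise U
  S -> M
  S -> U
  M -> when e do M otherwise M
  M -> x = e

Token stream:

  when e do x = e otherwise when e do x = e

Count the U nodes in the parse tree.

[S [U when e do [M x = e] otherwise [U when e do [S [M x = e]]]]]

2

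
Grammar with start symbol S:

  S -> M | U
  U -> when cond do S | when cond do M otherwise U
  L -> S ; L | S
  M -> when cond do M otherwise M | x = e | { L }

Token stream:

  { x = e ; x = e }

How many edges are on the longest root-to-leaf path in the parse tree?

6

[S [M { [L [S [M x = e]] ; [L [S [M x = e]]]] }]]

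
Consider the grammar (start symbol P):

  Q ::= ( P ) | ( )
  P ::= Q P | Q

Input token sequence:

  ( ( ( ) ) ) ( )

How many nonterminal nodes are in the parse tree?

8

[P [Q ( [P [Q ( [P [Q ( )]] )]] )] [P [Q ( )]]]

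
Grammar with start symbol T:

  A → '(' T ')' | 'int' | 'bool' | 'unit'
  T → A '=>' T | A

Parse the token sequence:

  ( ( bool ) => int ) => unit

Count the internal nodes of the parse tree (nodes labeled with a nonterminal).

[T [A ( [T [A ( [T [A bool]] )] => [T [A int]]] )] => [T [A unit]]]

10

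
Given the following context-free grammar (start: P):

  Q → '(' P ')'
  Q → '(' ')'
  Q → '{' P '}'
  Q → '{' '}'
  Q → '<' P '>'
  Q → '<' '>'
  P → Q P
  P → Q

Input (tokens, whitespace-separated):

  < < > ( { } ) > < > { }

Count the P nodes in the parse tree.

6

[P [Q < [P [Q < >] [P [Q ( [P [Q { }]] )]]] >] [P [Q < >] [P [Q { }]]]]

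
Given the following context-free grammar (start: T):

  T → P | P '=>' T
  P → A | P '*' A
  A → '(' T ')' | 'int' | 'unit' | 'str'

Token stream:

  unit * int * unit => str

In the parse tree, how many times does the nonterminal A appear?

[T [P [P [P [A unit]] * [A int]] * [A unit]] => [T [P [A str]]]]

4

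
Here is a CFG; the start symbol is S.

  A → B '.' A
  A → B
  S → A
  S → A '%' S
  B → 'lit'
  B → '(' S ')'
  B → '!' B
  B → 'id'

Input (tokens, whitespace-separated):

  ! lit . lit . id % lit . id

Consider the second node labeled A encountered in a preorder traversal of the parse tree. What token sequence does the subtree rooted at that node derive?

lit . id

[S [A [B ! [B lit]] . [A [B lit] . [A [B id]]]] % [S [A [B lit] . [A [B id]]]]]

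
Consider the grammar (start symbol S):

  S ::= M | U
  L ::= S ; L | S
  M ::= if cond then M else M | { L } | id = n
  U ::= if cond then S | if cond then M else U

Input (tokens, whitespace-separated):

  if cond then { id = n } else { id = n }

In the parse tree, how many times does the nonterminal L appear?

2

[S [M if cond then [M { [L [S [M id = n]]] }] else [M { [L [S [M id = n]]] }]]]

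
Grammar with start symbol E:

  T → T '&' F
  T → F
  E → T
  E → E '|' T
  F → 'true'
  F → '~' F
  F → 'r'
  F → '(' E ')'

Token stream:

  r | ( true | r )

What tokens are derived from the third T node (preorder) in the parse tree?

[E [E [T [F r]]] | [T [F ( [E [E [T [F true]]] | [T [F r]]] )]]]

true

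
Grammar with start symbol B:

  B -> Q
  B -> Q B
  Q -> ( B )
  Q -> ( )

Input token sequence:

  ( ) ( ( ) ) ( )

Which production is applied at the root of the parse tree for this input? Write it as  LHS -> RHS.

B -> Q B

[B [Q ( )] [B [Q ( [B [Q ( )]] )] [B [Q ( )]]]]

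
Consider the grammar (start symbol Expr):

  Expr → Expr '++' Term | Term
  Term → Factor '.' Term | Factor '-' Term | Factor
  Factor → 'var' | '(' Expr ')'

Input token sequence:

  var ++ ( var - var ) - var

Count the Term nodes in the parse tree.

5

[Expr [Expr [Term [Factor var]]] ++ [Term [Factor ( [Expr [Term [Factor var] - [Term [Factor var]]]] )] - [Term [Factor var]]]]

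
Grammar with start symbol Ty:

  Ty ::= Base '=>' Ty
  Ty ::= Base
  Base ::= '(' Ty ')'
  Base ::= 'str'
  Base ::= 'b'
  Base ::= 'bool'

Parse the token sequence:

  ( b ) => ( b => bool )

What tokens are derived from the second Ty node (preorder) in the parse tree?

[Ty [Base ( [Ty [Base b]] )] => [Ty [Base ( [Ty [Base b] => [Ty [Base bool]]] )]]]

b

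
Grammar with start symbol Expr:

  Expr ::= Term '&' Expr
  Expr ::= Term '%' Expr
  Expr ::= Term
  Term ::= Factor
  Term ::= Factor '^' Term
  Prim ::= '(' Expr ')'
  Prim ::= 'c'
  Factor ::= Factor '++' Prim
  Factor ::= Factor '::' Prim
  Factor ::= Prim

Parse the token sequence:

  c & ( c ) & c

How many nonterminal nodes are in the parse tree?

16

[Expr [Term [Factor [Prim c]]] & [Expr [Term [Factor [Prim ( [Expr [Term [Factor [Prim c]]]] )]]] & [Expr [Term [Factor [Prim c]]]]]]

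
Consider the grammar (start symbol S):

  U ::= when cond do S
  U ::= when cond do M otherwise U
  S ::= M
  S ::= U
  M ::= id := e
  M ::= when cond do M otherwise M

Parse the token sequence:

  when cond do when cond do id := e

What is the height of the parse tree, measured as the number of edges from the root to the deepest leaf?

6

[S [U when cond do [S [U when cond do [S [M id := e]]]]]]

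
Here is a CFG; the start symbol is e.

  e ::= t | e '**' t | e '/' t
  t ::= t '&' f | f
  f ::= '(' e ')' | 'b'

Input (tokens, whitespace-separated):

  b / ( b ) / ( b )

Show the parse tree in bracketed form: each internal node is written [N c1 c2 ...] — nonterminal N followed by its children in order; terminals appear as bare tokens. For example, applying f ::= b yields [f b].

[e [e [e [t [f b]]] / [t [f ( [e [t [f b]]] )]]] / [t [f ( [e [t [f b]]] )]]]

e
e / t
e / t / t
t / t / t
f / t / t
b / t / t
b / f / t
b / ( e ) / t
b / ( t ) / t
b / ( f ) / t
b / ( b ) / t
b / ( b ) / f
b / ( b ) / ( e )
b / ( b ) / ( t )
b / ( b ) / ( f )
b / ( b ) / ( b )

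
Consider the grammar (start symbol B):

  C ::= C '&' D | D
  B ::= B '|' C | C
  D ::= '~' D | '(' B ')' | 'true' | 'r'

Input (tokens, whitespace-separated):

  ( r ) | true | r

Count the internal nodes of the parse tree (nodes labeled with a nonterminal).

[B [B [B [C [D ( [B [C [D r]]] )]]] | [C [D true]]] | [C [D r]]]

12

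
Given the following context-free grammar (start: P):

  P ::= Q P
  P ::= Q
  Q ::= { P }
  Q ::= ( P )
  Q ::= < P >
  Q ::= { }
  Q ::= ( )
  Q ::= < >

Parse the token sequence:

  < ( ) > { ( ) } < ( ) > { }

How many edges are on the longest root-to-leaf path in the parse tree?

[P [Q < [P [Q ( )]] >] [P [Q { [P [Q ( )]] }] [P [Q < [P [Q ( )]] >] [P [Q { }]]]]]

6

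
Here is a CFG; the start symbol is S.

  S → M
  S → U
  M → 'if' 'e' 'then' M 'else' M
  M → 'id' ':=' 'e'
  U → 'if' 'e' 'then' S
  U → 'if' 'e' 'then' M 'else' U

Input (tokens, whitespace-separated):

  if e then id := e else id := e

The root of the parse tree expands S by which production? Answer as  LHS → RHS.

[S [M if e then [M id := e] else [M id := e]]]

S → M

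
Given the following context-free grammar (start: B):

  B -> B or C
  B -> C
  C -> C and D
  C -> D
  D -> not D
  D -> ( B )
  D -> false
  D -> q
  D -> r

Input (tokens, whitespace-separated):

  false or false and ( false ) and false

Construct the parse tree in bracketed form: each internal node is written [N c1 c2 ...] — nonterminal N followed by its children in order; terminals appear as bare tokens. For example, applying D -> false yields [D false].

B
B or C
C or C
D or C
false or C
false or C and D
false or C and D and D
false or D and D and D
false or false and D and D
false or false and ( B ) and D
false or false and ( C ) and D
false or false and ( D ) and D
false or false and ( false ) and D
false or false and ( false ) and false

[B [B [C [D false]]] or [C [C [C [D false]] and [D ( [B [C [D false]]] )]] and [D false]]]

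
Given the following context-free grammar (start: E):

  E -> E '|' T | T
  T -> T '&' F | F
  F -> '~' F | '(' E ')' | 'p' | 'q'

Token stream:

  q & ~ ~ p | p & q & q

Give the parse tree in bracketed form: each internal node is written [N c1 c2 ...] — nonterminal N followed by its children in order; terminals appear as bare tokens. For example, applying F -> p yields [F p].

E
E | T
T | T
T & F | T
F & F | T
q & F | T
q & ~ F | T
q & ~ ~ F | T
q & ~ ~ p | T
q & ~ ~ p | T & F
q & ~ ~ p | T & F & F
q & ~ ~ p | F & F & F
q & ~ ~ p | p & F & F
q & ~ ~ p | p & q & F
q & ~ ~ p | p & q & q

[E [E [T [T [F q]] & [F ~ [F ~ [F p]]]]] | [T [T [T [F p]] & [F q]] & [F q]]]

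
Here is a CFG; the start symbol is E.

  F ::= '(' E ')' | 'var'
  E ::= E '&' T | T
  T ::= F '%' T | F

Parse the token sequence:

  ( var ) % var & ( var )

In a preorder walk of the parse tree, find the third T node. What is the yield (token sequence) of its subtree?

[E [E [T [F ( [E [T [F var]]] )] % [T [F var]]]] & [T [F ( [E [T [F var]]] )]]]

var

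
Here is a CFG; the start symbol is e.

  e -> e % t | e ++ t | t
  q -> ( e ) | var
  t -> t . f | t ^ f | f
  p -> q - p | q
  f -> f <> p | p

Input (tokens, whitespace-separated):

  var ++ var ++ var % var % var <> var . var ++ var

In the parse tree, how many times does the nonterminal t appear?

7

[e [e [e [e [e [e [t [f [p [q var]]]]] ++ [t [f [p [q var]]]]] ++ [t [f [p [q var]]]]] % [t [f [p [q var]]]]] % [t [t [f [f [p [q var]]] <> [p [q var]]]] . [f [p [q var]]]]] ++ [t [f [p [q var]]]]]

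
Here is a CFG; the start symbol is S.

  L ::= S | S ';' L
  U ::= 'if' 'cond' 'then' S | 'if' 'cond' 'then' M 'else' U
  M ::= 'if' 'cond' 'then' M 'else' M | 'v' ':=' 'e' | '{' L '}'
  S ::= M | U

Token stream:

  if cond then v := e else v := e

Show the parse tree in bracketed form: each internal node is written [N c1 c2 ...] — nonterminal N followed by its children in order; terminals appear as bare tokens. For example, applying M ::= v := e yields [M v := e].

[S [M if cond then [M v := e] else [M v := e]]]

S
M
if cond then M else M
if cond then v := e else M
if cond then v := e else v := e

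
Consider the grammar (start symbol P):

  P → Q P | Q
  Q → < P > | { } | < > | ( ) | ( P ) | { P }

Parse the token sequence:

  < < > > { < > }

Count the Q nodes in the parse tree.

4

[P [Q < [P [Q < >]] >] [P [Q { [P [Q < >]] }]]]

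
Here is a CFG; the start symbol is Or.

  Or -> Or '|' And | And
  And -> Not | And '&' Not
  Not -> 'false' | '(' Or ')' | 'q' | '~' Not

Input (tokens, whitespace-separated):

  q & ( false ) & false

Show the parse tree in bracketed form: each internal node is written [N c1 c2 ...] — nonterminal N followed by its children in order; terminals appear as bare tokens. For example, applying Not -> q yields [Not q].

Or
And
And & Not
And & Not & Not
Not & Not & Not
q & Not & Not
q & ( Or ) & Not
q & ( And ) & Not
q & ( Not ) & Not
q & ( false ) & Not
q & ( false ) & false

[Or [And [And [And [Not q]] & [Not ( [Or [And [Not false]]] )]] & [Not false]]]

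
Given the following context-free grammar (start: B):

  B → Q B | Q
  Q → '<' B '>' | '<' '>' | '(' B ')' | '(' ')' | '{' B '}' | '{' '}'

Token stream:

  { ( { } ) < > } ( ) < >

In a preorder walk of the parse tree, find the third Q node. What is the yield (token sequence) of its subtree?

[B [Q { [B [Q ( [B [Q { }]] )] [B [Q < >]]] }] [B [Q ( )] [B [Q < >]]]]

{ }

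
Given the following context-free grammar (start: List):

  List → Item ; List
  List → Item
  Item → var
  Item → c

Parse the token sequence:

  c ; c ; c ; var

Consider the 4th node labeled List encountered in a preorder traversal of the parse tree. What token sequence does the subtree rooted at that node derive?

var

[List [Item c] ; [List [Item c] ; [List [Item c] ; [List [Item var]]]]]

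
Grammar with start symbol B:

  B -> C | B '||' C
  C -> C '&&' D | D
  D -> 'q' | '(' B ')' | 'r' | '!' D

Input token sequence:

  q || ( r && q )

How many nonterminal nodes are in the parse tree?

[B [B [C [D q]]] || [C [D ( [B [C [C [D r]] && [D q]]] )]]]

11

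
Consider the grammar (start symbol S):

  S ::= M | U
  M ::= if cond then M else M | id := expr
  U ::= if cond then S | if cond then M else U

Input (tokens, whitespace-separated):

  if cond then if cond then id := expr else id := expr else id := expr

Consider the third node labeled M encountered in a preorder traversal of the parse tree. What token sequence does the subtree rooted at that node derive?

id := expr

[S [M if cond then [M if cond then [M id := expr] else [M id := expr]] else [M id := expr]]]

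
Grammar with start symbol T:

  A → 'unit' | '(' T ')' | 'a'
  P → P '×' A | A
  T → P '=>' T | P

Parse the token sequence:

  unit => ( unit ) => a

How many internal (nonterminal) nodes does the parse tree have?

12

[T [P [A unit]] => [T [P [A ( [T [P [A unit]]] )]] => [T [P [A a]]]]]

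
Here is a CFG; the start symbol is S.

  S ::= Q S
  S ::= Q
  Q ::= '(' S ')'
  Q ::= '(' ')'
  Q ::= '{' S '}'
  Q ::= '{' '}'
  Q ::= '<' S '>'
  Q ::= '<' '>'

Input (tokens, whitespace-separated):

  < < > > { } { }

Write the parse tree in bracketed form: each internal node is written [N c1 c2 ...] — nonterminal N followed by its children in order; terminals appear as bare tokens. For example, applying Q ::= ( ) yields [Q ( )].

S
Q S
< S > S
< Q > S
< < > > S
< < > > Q S
< < > > { } S
< < > > { } Q
< < > > { } { }

[S [Q < [S [Q < >]] >] [S [Q { }] [S [Q { }]]]]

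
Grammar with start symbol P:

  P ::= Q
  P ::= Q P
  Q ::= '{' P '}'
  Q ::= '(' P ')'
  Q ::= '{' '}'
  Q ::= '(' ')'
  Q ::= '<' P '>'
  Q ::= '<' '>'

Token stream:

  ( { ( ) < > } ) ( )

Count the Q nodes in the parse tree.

5

[P [Q ( [P [Q { [P [Q ( )] [P [Q < >]]] }]] )] [P [Q ( )]]]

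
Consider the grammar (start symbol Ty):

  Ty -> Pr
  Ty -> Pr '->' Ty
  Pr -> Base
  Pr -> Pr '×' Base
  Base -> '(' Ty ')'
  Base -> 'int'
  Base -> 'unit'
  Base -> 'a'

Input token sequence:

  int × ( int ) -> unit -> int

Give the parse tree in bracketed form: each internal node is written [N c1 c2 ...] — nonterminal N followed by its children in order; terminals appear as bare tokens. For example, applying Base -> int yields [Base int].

Ty
Pr -> Ty
Pr × Base -> Ty
Base × Base -> Ty
int × Base -> Ty
int × ( Ty ) -> Ty
int × ( Pr ) -> Ty
int × ( Base ) -> Ty
int × ( int ) -> Ty
int × ( int ) -> Pr -> Ty
int × ( int ) -> Base -> Ty
int × ( int ) -> unit -> Ty
int × ( int ) -> unit -> Pr
int × ( int ) -> unit -> Base
int × ( int ) -> unit -> int

[Ty [Pr [Pr [Base int]] × [Base ( [Ty [Pr [Base int]]] )]] -> [Ty [Pr [Base unit]] -> [Ty [Pr [Base int]]]]]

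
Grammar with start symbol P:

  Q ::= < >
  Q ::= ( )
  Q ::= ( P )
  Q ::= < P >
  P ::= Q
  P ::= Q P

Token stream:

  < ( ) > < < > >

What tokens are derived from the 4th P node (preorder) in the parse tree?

< >

[P [Q < [P [Q ( )]] >] [P [Q < [P [Q < >]] >]]]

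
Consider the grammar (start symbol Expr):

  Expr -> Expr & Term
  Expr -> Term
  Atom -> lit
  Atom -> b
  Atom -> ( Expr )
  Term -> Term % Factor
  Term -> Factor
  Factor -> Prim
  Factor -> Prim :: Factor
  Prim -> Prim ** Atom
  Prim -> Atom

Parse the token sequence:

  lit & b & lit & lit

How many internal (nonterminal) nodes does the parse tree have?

20

[Expr [Expr [Expr [Expr [Term [Factor [Prim [Atom lit]]]]] & [Term [Factor [Prim [Atom b]]]]] & [Term [Factor [Prim [Atom lit]]]]] & [Term [Factor [Prim [Atom lit]]]]]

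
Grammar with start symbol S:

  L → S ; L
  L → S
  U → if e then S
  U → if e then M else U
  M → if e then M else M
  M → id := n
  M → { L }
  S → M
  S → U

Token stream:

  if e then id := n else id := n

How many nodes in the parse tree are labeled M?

3

[S [M if e then [M id := n] else [M id := n]]]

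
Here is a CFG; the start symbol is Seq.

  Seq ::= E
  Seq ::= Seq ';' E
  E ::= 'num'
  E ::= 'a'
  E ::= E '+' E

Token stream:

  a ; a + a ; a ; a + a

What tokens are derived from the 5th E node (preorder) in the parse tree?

a

[Seq [Seq [Seq [Seq [E a]] ; [E [E a] + [E a]]] ; [E a]] ; [E [E a] + [E a]]]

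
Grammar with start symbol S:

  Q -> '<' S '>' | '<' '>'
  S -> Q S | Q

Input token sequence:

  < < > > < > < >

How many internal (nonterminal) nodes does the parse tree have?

8

[S [Q < [S [Q < >]] >] [S [Q < >] [S [Q < >]]]]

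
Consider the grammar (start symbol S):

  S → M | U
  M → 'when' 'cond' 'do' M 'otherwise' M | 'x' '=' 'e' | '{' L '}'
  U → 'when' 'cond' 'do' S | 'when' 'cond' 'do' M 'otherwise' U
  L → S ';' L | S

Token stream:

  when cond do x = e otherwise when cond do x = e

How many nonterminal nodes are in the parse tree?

6

[S [U when cond do [M x = e] otherwise [U when cond do [S [M x = e]]]]]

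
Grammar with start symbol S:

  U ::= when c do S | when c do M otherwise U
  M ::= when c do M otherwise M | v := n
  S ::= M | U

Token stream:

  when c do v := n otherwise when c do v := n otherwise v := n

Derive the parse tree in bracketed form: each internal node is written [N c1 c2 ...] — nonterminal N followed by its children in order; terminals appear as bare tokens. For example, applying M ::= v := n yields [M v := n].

S
M
when c do M otherwise M
when c do v := n otherwise M
when c do v := n otherwise when c do M otherwise M
when c do v := n otherwise when c do v := n otherwise M
when c do v := n otherwise when c do v := n otherwise v := n

[S [M when c do [M v := n] otherwise [M when c do [M v := n] otherwise [M v := n]]]]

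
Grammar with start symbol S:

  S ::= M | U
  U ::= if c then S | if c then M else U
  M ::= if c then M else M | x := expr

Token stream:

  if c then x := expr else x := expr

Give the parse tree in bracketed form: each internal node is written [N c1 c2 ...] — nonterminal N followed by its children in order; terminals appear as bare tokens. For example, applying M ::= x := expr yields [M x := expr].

S
M
if c then M else M
if c then x := expr else M
if c then x := expr else x := expr

[S [M if c then [M x := expr] else [M x := expr]]]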